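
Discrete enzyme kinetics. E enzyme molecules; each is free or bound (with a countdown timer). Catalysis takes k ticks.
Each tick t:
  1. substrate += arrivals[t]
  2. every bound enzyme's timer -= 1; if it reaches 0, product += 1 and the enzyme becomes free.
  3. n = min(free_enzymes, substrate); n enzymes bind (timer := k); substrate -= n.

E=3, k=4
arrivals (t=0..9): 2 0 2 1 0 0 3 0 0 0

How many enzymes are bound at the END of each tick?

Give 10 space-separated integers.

t=0: arr=2 -> substrate=0 bound=2 product=0
t=1: arr=0 -> substrate=0 bound=2 product=0
t=2: arr=2 -> substrate=1 bound=3 product=0
t=3: arr=1 -> substrate=2 bound=3 product=0
t=4: arr=0 -> substrate=0 bound=3 product=2
t=5: arr=0 -> substrate=0 bound=3 product=2
t=6: arr=3 -> substrate=2 bound=3 product=3
t=7: arr=0 -> substrate=2 bound=3 product=3
t=8: arr=0 -> substrate=0 bound=3 product=5
t=9: arr=0 -> substrate=0 bound=3 product=5

Answer: 2 2 3 3 3 3 3 3 3 3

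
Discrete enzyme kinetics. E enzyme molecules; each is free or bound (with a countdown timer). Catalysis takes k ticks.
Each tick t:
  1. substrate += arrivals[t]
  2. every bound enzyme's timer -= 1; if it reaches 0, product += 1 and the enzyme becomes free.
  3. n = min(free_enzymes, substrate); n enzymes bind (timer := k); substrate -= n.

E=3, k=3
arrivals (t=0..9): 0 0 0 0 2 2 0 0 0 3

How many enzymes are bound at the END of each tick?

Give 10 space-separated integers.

Answer: 0 0 0 0 2 3 3 2 1 3

Derivation:
t=0: arr=0 -> substrate=0 bound=0 product=0
t=1: arr=0 -> substrate=0 bound=0 product=0
t=2: arr=0 -> substrate=0 bound=0 product=0
t=3: arr=0 -> substrate=0 bound=0 product=0
t=4: arr=2 -> substrate=0 bound=2 product=0
t=5: arr=2 -> substrate=1 bound=3 product=0
t=6: arr=0 -> substrate=1 bound=3 product=0
t=7: arr=0 -> substrate=0 bound=2 product=2
t=8: arr=0 -> substrate=0 bound=1 product=3
t=9: arr=3 -> substrate=1 bound=3 product=3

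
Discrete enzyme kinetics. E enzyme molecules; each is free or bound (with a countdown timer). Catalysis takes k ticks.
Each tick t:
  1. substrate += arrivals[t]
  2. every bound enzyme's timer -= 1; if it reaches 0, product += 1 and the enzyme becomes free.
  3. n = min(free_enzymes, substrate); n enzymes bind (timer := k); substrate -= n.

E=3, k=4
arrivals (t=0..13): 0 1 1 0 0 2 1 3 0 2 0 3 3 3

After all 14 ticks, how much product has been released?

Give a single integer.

t=0: arr=0 -> substrate=0 bound=0 product=0
t=1: arr=1 -> substrate=0 bound=1 product=0
t=2: arr=1 -> substrate=0 bound=2 product=0
t=3: arr=0 -> substrate=0 bound=2 product=0
t=4: arr=0 -> substrate=0 bound=2 product=0
t=5: arr=2 -> substrate=0 bound=3 product=1
t=6: arr=1 -> substrate=0 bound=3 product=2
t=7: arr=3 -> substrate=3 bound=3 product=2
t=8: arr=0 -> substrate=3 bound=3 product=2
t=9: arr=2 -> substrate=3 bound=3 product=4
t=10: arr=0 -> substrate=2 bound=3 product=5
t=11: arr=3 -> substrate=5 bound=3 product=5
t=12: arr=3 -> substrate=8 bound=3 product=5
t=13: arr=3 -> substrate=9 bound=3 product=7

Answer: 7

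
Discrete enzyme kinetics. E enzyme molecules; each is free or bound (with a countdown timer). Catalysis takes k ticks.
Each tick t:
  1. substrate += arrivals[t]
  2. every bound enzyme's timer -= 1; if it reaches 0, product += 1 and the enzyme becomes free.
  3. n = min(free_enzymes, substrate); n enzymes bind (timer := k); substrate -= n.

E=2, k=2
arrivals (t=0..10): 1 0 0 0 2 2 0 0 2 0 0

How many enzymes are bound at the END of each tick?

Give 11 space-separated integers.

t=0: arr=1 -> substrate=0 bound=1 product=0
t=1: arr=0 -> substrate=0 bound=1 product=0
t=2: arr=0 -> substrate=0 bound=0 product=1
t=3: arr=0 -> substrate=0 bound=0 product=1
t=4: arr=2 -> substrate=0 bound=2 product=1
t=5: arr=2 -> substrate=2 bound=2 product=1
t=6: arr=0 -> substrate=0 bound=2 product=3
t=7: arr=0 -> substrate=0 bound=2 product=3
t=8: arr=2 -> substrate=0 bound=2 product=5
t=9: arr=0 -> substrate=0 bound=2 product=5
t=10: arr=0 -> substrate=0 bound=0 product=7

Answer: 1 1 0 0 2 2 2 2 2 2 0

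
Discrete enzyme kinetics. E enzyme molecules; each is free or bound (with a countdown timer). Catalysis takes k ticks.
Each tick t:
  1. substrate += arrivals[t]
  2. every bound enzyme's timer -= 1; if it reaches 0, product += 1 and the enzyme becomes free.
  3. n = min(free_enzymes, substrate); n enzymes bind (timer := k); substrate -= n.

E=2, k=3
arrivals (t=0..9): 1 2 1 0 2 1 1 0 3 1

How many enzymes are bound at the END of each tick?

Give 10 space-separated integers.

t=0: arr=1 -> substrate=0 bound=1 product=0
t=1: arr=2 -> substrate=1 bound=2 product=0
t=2: arr=1 -> substrate=2 bound=2 product=0
t=3: arr=0 -> substrate=1 bound=2 product=1
t=4: arr=2 -> substrate=2 bound=2 product=2
t=5: arr=1 -> substrate=3 bound=2 product=2
t=6: arr=1 -> substrate=3 bound=2 product=3
t=7: arr=0 -> substrate=2 bound=2 product=4
t=8: arr=3 -> substrate=5 bound=2 product=4
t=9: arr=1 -> substrate=5 bound=2 product=5

Answer: 1 2 2 2 2 2 2 2 2 2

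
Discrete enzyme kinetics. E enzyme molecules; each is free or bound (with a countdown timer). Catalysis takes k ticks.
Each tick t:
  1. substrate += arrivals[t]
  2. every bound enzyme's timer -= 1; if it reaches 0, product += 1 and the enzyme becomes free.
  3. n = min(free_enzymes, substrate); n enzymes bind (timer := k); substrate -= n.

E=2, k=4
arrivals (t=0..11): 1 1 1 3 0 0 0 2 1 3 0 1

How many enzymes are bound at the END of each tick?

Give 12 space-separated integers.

t=0: arr=1 -> substrate=0 bound=1 product=0
t=1: arr=1 -> substrate=0 bound=2 product=0
t=2: arr=1 -> substrate=1 bound=2 product=0
t=3: arr=3 -> substrate=4 bound=2 product=0
t=4: arr=0 -> substrate=3 bound=2 product=1
t=5: arr=0 -> substrate=2 bound=2 product=2
t=6: arr=0 -> substrate=2 bound=2 product=2
t=7: arr=2 -> substrate=4 bound=2 product=2
t=8: arr=1 -> substrate=4 bound=2 product=3
t=9: arr=3 -> substrate=6 bound=2 product=4
t=10: arr=0 -> substrate=6 bound=2 product=4
t=11: arr=1 -> substrate=7 bound=2 product=4

Answer: 1 2 2 2 2 2 2 2 2 2 2 2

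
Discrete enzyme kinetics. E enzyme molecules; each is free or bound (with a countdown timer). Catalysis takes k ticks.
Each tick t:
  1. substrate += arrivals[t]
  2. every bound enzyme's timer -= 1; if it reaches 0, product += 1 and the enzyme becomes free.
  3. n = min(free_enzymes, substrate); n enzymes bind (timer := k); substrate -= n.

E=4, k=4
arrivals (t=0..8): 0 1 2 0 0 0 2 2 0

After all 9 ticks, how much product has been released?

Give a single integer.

t=0: arr=0 -> substrate=0 bound=0 product=0
t=1: arr=1 -> substrate=0 bound=1 product=0
t=2: arr=2 -> substrate=0 bound=3 product=0
t=3: arr=0 -> substrate=0 bound=3 product=0
t=4: arr=0 -> substrate=0 bound=3 product=0
t=5: arr=0 -> substrate=0 bound=2 product=1
t=6: arr=2 -> substrate=0 bound=2 product=3
t=7: arr=2 -> substrate=0 bound=4 product=3
t=8: arr=0 -> substrate=0 bound=4 product=3

Answer: 3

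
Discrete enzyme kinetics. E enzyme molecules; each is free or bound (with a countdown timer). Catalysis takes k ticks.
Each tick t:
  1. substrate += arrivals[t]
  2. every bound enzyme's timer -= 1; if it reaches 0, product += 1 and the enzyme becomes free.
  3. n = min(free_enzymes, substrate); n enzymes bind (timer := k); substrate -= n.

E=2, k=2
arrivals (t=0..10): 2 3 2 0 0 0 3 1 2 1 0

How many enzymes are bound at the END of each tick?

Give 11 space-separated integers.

t=0: arr=2 -> substrate=0 bound=2 product=0
t=1: arr=3 -> substrate=3 bound=2 product=0
t=2: arr=2 -> substrate=3 bound=2 product=2
t=3: arr=0 -> substrate=3 bound=2 product=2
t=4: arr=0 -> substrate=1 bound=2 product=4
t=5: arr=0 -> substrate=1 bound=2 product=4
t=6: arr=3 -> substrate=2 bound=2 product=6
t=7: arr=1 -> substrate=3 bound=2 product=6
t=8: arr=2 -> substrate=3 bound=2 product=8
t=9: arr=1 -> substrate=4 bound=2 product=8
t=10: arr=0 -> substrate=2 bound=2 product=10

Answer: 2 2 2 2 2 2 2 2 2 2 2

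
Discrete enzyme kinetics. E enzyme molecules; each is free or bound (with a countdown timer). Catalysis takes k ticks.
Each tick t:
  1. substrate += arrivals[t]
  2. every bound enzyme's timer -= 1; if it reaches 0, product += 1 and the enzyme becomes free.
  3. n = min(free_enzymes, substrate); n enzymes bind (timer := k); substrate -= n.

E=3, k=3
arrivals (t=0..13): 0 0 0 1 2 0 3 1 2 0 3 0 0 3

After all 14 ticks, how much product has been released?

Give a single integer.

t=0: arr=0 -> substrate=0 bound=0 product=0
t=1: arr=0 -> substrate=0 bound=0 product=0
t=2: arr=0 -> substrate=0 bound=0 product=0
t=3: arr=1 -> substrate=0 bound=1 product=0
t=4: arr=2 -> substrate=0 bound=3 product=0
t=5: arr=0 -> substrate=0 bound=3 product=0
t=6: arr=3 -> substrate=2 bound=3 product=1
t=7: arr=1 -> substrate=1 bound=3 product=3
t=8: arr=2 -> substrate=3 bound=3 product=3
t=9: arr=0 -> substrate=2 bound=3 product=4
t=10: arr=3 -> substrate=3 bound=3 product=6
t=11: arr=0 -> substrate=3 bound=3 product=6
t=12: arr=0 -> substrate=2 bound=3 product=7
t=13: arr=3 -> substrate=3 bound=3 product=9

Answer: 9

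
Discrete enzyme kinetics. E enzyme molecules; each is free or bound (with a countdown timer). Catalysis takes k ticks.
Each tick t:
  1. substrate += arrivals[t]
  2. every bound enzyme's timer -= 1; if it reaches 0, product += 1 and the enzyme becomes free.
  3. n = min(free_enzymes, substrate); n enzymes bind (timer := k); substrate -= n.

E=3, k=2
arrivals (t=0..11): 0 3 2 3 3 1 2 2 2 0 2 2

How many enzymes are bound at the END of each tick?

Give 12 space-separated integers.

Answer: 0 3 3 3 3 3 3 3 3 3 3 3

Derivation:
t=0: arr=0 -> substrate=0 bound=0 product=0
t=1: arr=3 -> substrate=0 bound=3 product=0
t=2: arr=2 -> substrate=2 bound=3 product=0
t=3: arr=3 -> substrate=2 bound=3 product=3
t=4: arr=3 -> substrate=5 bound=3 product=3
t=5: arr=1 -> substrate=3 bound=3 product=6
t=6: arr=2 -> substrate=5 bound=3 product=6
t=7: arr=2 -> substrate=4 bound=3 product=9
t=8: arr=2 -> substrate=6 bound=3 product=9
t=9: arr=0 -> substrate=3 bound=3 product=12
t=10: arr=2 -> substrate=5 bound=3 product=12
t=11: arr=2 -> substrate=4 bound=3 product=15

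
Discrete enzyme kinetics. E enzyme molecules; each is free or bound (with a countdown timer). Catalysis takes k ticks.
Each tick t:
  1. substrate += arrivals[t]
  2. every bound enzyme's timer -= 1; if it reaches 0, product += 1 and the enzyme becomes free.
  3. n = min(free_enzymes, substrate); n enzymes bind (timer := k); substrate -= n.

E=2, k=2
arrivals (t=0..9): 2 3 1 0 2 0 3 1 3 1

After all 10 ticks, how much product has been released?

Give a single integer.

t=0: arr=2 -> substrate=0 bound=2 product=0
t=1: arr=3 -> substrate=3 bound=2 product=0
t=2: arr=1 -> substrate=2 bound=2 product=2
t=3: arr=0 -> substrate=2 bound=2 product=2
t=4: arr=2 -> substrate=2 bound=2 product=4
t=5: arr=0 -> substrate=2 bound=2 product=4
t=6: arr=3 -> substrate=3 bound=2 product=6
t=7: arr=1 -> substrate=4 bound=2 product=6
t=8: arr=3 -> substrate=5 bound=2 product=8
t=9: arr=1 -> substrate=6 bound=2 product=8

Answer: 8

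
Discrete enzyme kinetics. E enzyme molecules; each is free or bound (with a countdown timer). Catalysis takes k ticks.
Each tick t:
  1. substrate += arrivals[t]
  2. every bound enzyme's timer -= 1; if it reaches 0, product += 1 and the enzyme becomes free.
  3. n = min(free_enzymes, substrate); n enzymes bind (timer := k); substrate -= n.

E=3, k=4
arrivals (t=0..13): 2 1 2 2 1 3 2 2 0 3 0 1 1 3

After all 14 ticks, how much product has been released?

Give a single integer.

t=0: arr=2 -> substrate=0 bound=2 product=0
t=1: arr=1 -> substrate=0 bound=3 product=0
t=2: arr=2 -> substrate=2 bound=3 product=0
t=3: arr=2 -> substrate=4 bound=3 product=0
t=4: arr=1 -> substrate=3 bound=3 product=2
t=5: arr=3 -> substrate=5 bound=3 product=3
t=6: arr=2 -> substrate=7 bound=3 product=3
t=7: arr=2 -> substrate=9 bound=3 product=3
t=8: arr=0 -> substrate=7 bound=3 product=5
t=9: arr=3 -> substrate=9 bound=3 product=6
t=10: arr=0 -> substrate=9 bound=3 product=6
t=11: arr=1 -> substrate=10 bound=3 product=6
t=12: arr=1 -> substrate=9 bound=3 product=8
t=13: arr=3 -> substrate=11 bound=3 product=9

Answer: 9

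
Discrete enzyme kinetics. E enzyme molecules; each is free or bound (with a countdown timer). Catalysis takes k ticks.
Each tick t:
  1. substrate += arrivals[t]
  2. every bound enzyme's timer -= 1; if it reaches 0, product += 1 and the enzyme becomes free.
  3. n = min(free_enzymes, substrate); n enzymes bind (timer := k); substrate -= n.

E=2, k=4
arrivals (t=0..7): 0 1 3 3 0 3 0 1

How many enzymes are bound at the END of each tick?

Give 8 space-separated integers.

t=0: arr=0 -> substrate=0 bound=0 product=0
t=1: arr=1 -> substrate=0 bound=1 product=0
t=2: arr=3 -> substrate=2 bound=2 product=0
t=3: arr=3 -> substrate=5 bound=2 product=0
t=4: arr=0 -> substrate=5 bound=2 product=0
t=5: arr=3 -> substrate=7 bound=2 product=1
t=6: arr=0 -> substrate=6 bound=2 product=2
t=7: arr=1 -> substrate=7 bound=2 product=2

Answer: 0 1 2 2 2 2 2 2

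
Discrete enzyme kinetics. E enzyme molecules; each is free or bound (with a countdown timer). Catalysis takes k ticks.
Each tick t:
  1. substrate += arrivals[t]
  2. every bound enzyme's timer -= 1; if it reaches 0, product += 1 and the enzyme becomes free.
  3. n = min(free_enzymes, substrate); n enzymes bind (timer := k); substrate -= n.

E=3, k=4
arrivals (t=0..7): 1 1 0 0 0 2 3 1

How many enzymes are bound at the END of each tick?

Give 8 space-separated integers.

t=0: arr=1 -> substrate=0 bound=1 product=0
t=1: arr=1 -> substrate=0 bound=2 product=0
t=2: arr=0 -> substrate=0 bound=2 product=0
t=3: arr=0 -> substrate=0 bound=2 product=0
t=4: arr=0 -> substrate=0 bound=1 product=1
t=5: arr=2 -> substrate=0 bound=2 product=2
t=6: arr=3 -> substrate=2 bound=3 product=2
t=7: arr=1 -> substrate=3 bound=3 product=2

Answer: 1 2 2 2 1 2 3 3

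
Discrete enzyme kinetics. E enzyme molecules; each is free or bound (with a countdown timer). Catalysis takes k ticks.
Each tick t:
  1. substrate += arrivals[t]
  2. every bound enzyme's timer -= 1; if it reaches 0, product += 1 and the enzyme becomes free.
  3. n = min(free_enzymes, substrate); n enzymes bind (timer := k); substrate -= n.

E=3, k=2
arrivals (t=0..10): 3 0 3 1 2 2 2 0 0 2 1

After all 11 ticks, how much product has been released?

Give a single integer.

Answer: 13

Derivation:
t=0: arr=3 -> substrate=0 bound=3 product=0
t=1: arr=0 -> substrate=0 bound=3 product=0
t=2: arr=3 -> substrate=0 bound=3 product=3
t=3: arr=1 -> substrate=1 bound=3 product=3
t=4: arr=2 -> substrate=0 bound=3 product=6
t=5: arr=2 -> substrate=2 bound=3 product=6
t=6: arr=2 -> substrate=1 bound=3 product=9
t=7: arr=0 -> substrate=1 bound=3 product=9
t=8: arr=0 -> substrate=0 bound=1 product=12
t=9: arr=2 -> substrate=0 bound=3 product=12
t=10: arr=1 -> substrate=0 bound=3 product=13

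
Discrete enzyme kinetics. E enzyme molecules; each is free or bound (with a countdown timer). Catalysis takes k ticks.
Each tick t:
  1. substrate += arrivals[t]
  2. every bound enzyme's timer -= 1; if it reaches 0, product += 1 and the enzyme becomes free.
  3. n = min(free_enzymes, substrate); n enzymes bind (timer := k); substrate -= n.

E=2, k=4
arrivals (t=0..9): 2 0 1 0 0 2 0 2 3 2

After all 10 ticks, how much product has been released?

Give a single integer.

Answer: 4

Derivation:
t=0: arr=2 -> substrate=0 bound=2 product=0
t=1: arr=0 -> substrate=0 bound=2 product=0
t=2: arr=1 -> substrate=1 bound=2 product=0
t=3: arr=0 -> substrate=1 bound=2 product=0
t=4: arr=0 -> substrate=0 bound=1 product=2
t=5: arr=2 -> substrate=1 bound=2 product=2
t=6: arr=0 -> substrate=1 bound=2 product=2
t=7: arr=2 -> substrate=3 bound=2 product=2
t=8: arr=3 -> substrate=5 bound=2 product=3
t=9: arr=2 -> substrate=6 bound=2 product=4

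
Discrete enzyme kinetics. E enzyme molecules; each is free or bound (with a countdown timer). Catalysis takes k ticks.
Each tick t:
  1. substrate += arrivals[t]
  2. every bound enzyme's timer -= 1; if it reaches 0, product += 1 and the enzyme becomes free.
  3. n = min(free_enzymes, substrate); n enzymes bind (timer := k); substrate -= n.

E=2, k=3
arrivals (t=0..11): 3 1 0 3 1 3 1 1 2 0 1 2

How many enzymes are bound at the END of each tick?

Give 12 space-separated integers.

t=0: arr=3 -> substrate=1 bound=2 product=0
t=1: arr=1 -> substrate=2 bound=2 product=0
t=2: arr=0 -> substrate=2 bound=2 product=0
t=3: arr=3 -> substrate=3 bound=2 product=2
t=4: arr=1 -> substrate=4 bound=2 product=2
t=5: arr=3 -> substrate=7 bound=2 product=2
t=6: arr=1 -> substrate=6 bound=2 product=4
t=7: arr=1 -> substrate=7 bound=2 product=4
t=8: arr=2 -> substrate=9 bound=2 product=4
t=9: arr=0 -> substrate=7 bound=2 product=6
t=10: arr=1 -> substrate=8 bound=2 product=6
t=11: arr=2 -> substrate=10 bound=2 product=6

Answer: 2 2 2 2 2 2 2 2 2 2 2 2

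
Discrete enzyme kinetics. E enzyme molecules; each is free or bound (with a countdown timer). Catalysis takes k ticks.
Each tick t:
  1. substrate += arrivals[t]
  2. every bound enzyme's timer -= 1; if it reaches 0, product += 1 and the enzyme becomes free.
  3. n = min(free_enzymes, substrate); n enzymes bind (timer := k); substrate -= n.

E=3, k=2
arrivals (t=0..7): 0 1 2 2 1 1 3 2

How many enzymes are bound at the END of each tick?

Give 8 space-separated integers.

t=0: arr=0 -> substrate=0 bound=0 product=0
t=1: arr=1 -> substrate=0 bound=1 product=0
t=2: arr=2 -> substrate=0 bound=3 product=0
t=3: arr=2 -> substrate=1 bound=3 product=1
t=4: arr=1 -> substrate=0 bound=3 product=3
t=5: arr=1 -> substrate=0 bound=3 product=4
t=6: arr=3 -> substrate=1 bound=3 product=6
t=7: arr=2 -> substrate=2 bound=3 product=7

Answer: 0 1 3 3 3 3 3 3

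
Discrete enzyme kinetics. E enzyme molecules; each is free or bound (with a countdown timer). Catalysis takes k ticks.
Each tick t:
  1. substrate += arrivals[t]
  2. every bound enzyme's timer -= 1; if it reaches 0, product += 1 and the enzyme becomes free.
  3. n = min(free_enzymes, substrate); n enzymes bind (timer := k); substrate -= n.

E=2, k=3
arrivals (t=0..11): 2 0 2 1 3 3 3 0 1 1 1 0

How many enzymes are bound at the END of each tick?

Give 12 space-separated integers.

t=0: arr=2 -> substrate=0 bound=2 product=0
t=1: arr=0 -> substrate=0 bound=2 product=0
t=2: arr=2 -> substrate=2 bound=2 product=0
t=3: arr=1 -> substrate=1 bound=2 product=2
t=4: arr=3 -> substrate=4 bound=2 product=2
t=5: arr=3 -> substrate=7 bound=2 product=2
t=6: arr=3 -> substrate=8 bound=2 product=4
t=7: arr=0 -> substrate=8 bound=2 product=4
t=8: arr=1 -> substrate=9 bound=2 product=4
t=9: arr=1 -> substrate=8 bound=2 product=6
t=10: arr=1 -> substrate=9 bound=2 product=6
t=11: arr=0 -> substrate=9 bound=2 product=6

Answer: 2 2 2 2 2 2 2 2 2 2 2 2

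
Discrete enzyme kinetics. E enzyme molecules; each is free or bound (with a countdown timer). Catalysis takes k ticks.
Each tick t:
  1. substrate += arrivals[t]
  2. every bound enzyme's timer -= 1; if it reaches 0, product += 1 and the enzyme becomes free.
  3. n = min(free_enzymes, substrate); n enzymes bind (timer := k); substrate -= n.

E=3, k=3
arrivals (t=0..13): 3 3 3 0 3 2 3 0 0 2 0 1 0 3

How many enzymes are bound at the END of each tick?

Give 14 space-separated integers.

Answer: 3 3 3 3 3 3 3 3 3 3 3 3 3 3

Derivation:
t=0: arr=3 -> substrate=0 bound=3 product=0
t=1: arr=3 -> substrate=3 bound=3 product=0
t=2: arr=3 -> substrate=6 bound=3 product=0
t=3: arr=0 -> substrate=3 bound=3 product=3
t=4: arr=3 -> substrate=6 bound=3 product=3
t=5: arr=2 -> substrate=8 bound=3 product=3
t=6: arr=3 -> substrate=8 bound=3 product=6
t=7: arr=0 -> substrate=8 bound=3 product=6
t=8: arr=0 -> substrate=8 bound=3 product=6
t=9: arr=2 -> substrate=7 bound=3 product=9
t=10: arr=0 -> substrate=7 bound=3 product=9
t=11: arr=1 -> substrate=8 bound=3 product=9
t=12: arr=0 -> substrate=5 bound=3 product=12
t=13: arr=3 -> substrate=8 bound=3 product=12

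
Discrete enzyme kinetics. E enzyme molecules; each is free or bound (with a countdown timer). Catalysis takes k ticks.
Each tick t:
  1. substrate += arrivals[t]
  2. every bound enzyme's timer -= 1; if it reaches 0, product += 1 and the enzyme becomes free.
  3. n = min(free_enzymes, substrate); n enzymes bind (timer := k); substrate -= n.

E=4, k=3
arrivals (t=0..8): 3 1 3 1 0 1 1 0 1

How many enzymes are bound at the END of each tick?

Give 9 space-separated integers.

t=0: arr=3 -> substrate=0 bound=3 product=0
t=1: arr=1 -> substrate=0 bound=4 product=0
t=2: arr=3 -> substrate=3 bound=4 product=0
t=3: arr=1 -> substrate=1 bound=4 product=3
t=4: arr=0 -> substrate=0 bound=4 product=4
t=5: arr=1 -> substrate=1 bound=4 product=4
t=6: arr=1 -> substrate=0 bound=3 product=7
t=7: arr=0 -> substrate=0 bound=2 product=8
t=8: arr=1 -> substrate=0 bound=3 product=8

Answer: 3 4 4 4 4 4 3 2 3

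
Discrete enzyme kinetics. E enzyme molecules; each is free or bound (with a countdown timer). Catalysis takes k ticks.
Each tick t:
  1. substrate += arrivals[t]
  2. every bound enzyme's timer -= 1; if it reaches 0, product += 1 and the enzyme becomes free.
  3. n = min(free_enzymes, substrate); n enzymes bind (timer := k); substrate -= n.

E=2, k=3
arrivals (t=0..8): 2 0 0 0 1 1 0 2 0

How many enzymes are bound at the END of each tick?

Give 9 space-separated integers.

t=0: arr=2 -> substrate=0 bound=2 product=0
t=1: arr=0 -> substrate=0 bound=2 product=0
t=2: arr=0 -> substrate=0 bound=2 product=0
t=3: arr=0 -> substrate=0 bound=0 product=2
t=4: arr=1 -> substrate=0 bound=1 product=2
t=5: arr=1 -> substrate=0 bound=2 product=2
t=6: arr=0 -> substrate=0 bound=2 product=2
t=7: arr=2 -> substrate=1 bound=2 product=3
t=8: arr=0 -> substrate=0 bound=2 product=4

Answer: 2 2 2 0 1 2 2 2 2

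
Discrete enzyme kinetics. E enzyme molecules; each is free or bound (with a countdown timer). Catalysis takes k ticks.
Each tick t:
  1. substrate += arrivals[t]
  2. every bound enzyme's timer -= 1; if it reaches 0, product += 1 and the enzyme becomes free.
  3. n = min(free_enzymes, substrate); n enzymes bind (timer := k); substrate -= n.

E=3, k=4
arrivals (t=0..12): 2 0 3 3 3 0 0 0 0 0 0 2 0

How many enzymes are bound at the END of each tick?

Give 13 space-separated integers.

Answer: 2 2 3 3 3 3 3 3 3 3 3 3 3

Derivation:
t=0: arr=2 -> substrate=0 bound=2 product=0
t=1: arr=0 -> substrate=0 bound=2 product=0
t=2: arr=3 -> substrate=2 bound=3 product=0
t=3: arr=3 -> substrate=5 bound=3 product=0
t=4: arr=3 -> substrate=6 bound=3 product=2
t=5: arr=0 -> substrate=6 bound=3 product=2
t=6: arr=0 -> substrate=5 bound=3 product=3
t=7: arr=0 -> substrate=5 bound=3 product=3
t=8: arr=0 -> substrate=3 bound=3 product=5
t=9: arr=0 -> substrate=3 bound=3 product=5
t=10: arr=0 -> substrate=2 bound=3 product=6
t=11: arr=2 -> substrate=4 bound=3 product=6
t=12: arr=0 -> substrate=2 bound=3 product=8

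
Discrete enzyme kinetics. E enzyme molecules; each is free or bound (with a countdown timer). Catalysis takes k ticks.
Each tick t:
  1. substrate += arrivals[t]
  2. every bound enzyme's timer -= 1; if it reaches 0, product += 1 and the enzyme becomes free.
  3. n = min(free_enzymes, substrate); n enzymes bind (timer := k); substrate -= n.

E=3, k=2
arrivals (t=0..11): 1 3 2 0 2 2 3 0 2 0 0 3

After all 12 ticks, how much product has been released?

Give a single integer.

t=0: arr=1 -> substrate=0 bound=1 product=0
t=1: arr=3 -> substrate=1 bound=3 product=0
t=2: arr=2 -> substrate=2 bound=3 product=1
t=3: arr=0 -> substrate=0 bound=3 product=3
t=4: arr=2 -> substrate=1 bound=3 product=4
t=5: arr=2 -> substrate=1 bound=3 product=6
t=6: arr=3 -> substrate=3 bound=3 product=7
t=7: arr=0 -> substrate=1 bound=3 product=9
t=8: arr=2 -> substrate=2 bound=3 product=10
t=9: arr=0 -> substrate=0 bound=3 product=12
t=10: arr=0 -> substrate=0 bound=2 product=13
t=11: arr=3 -> substrate=0 bound=3 product=15

Answer: 15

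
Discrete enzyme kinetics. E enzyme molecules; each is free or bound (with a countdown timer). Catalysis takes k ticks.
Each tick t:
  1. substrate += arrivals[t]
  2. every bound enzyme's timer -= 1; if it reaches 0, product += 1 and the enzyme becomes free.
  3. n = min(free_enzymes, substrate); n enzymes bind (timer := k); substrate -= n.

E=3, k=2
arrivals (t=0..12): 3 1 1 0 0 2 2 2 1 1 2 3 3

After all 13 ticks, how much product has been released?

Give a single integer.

Answer: 14

Derivation:
t=0: arr=3 -> substrate=0 bound=3 product=0
t=1: arr=1 -> substrate=1 bound=3 product=0
t=2: arr=1 -> substrate=0 bound=2 product=3
t=3: arr=0 -> substrate=0 bound=2 product=3
t=4: arr=0 -> substrate=0 bound=0 product=5
t=5: arr=2 -> substrate=0 bound=2 product=5
t=6: arr=2 -> substrate=1 bound=3 product=5
t=7: arr=2 -> substrate=1 bound=3 product=7
t=8: arr=1 -> substrate=1 bound=3 product=8
t=9: arr=1 -> substrate=0 bound=3 product=10
t=10: arr=2 -> substrate=1 bound=3 product=11
t=11: arr=3 -> substrate=2 bound=3 product=13
t=12: arr=3 -> substrate=4 bound=3 product=14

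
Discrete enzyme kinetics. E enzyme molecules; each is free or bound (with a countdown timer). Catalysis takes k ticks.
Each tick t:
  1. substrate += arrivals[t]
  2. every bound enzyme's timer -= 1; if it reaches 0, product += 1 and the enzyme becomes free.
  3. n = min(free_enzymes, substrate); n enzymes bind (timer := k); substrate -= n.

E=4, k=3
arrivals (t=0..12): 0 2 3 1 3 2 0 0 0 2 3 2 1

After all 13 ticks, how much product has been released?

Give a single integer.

t=0: arr=0 -> substrate=0 bound=0 product=0
t=1: arr=2 -> substrate=0 bound=2 product=0
t=2: arr=3 -> substrate=1 bound=4 product=0
t=3: arr=1 -> substrate=2 bound=4 product=0
t=4: arr=3 -> substrate=3 bound=4 product=2
t=5: arr=2 -> substrate=3 bound=4 product=4
t=6: arr=0 -> substrate=3 bound=4 product=4
t=7: arr=0 -> substrate=1 bound=4 product=6
t=8: arr=0 -> substrate=0 bound=3 product=8
t=9: arr=2 -> substrate=1 bound=4 product=8
t=10: arr=3 -> substrate=2 bound=4 product=10
t=11: arr=2 -> substrate=3 bound=4 product=11
t=12: arr=1 -> substrate=3 bound=4 product=12

Answer: 12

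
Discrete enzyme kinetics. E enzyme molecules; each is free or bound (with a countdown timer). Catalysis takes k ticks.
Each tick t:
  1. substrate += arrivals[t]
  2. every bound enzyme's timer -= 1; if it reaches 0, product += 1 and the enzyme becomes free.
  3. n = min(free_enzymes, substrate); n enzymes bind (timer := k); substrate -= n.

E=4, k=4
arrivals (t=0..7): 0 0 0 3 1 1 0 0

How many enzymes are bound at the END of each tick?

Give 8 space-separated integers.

t=0: arr=0 -> substrate=0 bound=0 product=0
t=1: arr=0 -> substrate=0 bound=0 product=0
t=2: arr=0 -> substrate=0 bound=0 product=0
t=3: arr=3 -> substrate=0 bound=3 product=0
t=4: arr=1 -> substrate=0 bound=4 product=0
t=5: arr=1 -> substrate=1 bound=4 product=0
t=6: arr=0 -> substrate=1 bound=4 product=0
t=7: arr=0 -> substrate=0 bound=2 product=3

Answer: 0 0 0 3 4 4 4 2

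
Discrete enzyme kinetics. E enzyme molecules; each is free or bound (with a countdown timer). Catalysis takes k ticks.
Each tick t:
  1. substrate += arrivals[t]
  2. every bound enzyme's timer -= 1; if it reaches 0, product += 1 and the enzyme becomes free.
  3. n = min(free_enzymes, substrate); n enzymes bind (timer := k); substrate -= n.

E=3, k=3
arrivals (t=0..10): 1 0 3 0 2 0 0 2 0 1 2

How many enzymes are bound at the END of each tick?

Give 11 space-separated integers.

t=0: arr=1 -> substrate=0 bound=1 product=0
t=1: arr=0 -> substrate=0 bound=1 product=0
t=2: arr=3 -> substrate=1 bound=3 product=0
t=3: arr=0 -> substrate=0 bound=3 product=1
t=4: arr=2 -> substrate=2 bound=3 product=1
t=5: arr=0 -> substrate=0 bound=3 product=3
t=6: arr=0 -> substrate=0 bound=2 product=4
t=7: arr=2 -> substrate=1 bound=3 product=4
t=8: arr=0 -> substrate=0 bound=2 product=6
t=9: arr=1 -> substrate=0 bound=3 product=6
t=10: arr=2 -> substrate=1 bound=3 product=7

Answer: 1 1 3 3 3 3 2 3 2 3 3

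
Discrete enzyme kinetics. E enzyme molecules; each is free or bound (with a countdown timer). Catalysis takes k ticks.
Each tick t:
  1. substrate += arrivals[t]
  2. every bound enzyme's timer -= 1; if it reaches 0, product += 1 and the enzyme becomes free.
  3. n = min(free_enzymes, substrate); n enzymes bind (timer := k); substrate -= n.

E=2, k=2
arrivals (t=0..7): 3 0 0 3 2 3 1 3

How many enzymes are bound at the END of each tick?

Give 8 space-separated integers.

t=0: arr=3 -> substrate=1 bound=2 product=0
t=1: arr=0 -> substrate=1 bound=2 product=0
t=2: arr=0 -> substrate=0 bound=1 product=2
t=3: arr=3 -> substrate=2 bound=2 product=2
t=4: arr=2 -> substrate=3 bound=2 product=3
t=5: arr=3 -> substrate=5 bound=2 product=4
t=6: arr=1 -> substrate=5 bound=2 product=5
t=7: arr=3 -> substrate=7 bound=2 product=6

Answer: 2 2 1 2 2 2 2 2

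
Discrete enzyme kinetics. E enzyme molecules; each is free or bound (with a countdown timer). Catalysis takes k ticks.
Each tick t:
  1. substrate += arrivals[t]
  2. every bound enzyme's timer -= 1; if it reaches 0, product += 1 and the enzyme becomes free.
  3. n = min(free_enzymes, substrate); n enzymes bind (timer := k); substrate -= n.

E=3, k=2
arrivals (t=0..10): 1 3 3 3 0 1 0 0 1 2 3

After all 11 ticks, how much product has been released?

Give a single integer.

Answer: 12

Derivation:
t=0: arr=1 -> substrate=0 bound=1 product=0
t=1: arr=3 -> substrate=1 bound=3 product=0
t=2: arr=3 -> substrate=3 bound=3 product=1
t=3: arr=3 -> substrate=4 bound=3 product=3
t=4: arr=0 -> substrate=3 bound=3 product=4
t=5: arr=1 -> substrate=2 bound=3 product=6
t=6: arr=0 -> substrate=1 bound=3 product=7
t=7: arr=0 -> substrate=0 bound=2 product=9
t=8: arr=1 -> substrate=0 bound=2 product=10
t=9: arr=2 -> substrate=0 bound=3 product=11
t=10: arr=3 -> substrate=2 bound=3 product=12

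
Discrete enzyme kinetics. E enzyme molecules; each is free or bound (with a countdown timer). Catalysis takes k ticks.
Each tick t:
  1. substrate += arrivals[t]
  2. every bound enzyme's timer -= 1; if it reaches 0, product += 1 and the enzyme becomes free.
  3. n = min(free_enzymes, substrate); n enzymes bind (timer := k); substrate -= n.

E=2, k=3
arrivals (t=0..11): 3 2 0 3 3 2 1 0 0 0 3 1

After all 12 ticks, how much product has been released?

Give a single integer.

Answer: 6

Derivation:
t=0: arr=3 -> substrate=1 bound=2 product=0
t=1: arr=2 -> substrate=3 bound=2 product=0
t=2: arr=0 -> substrate=3 bound=2 product=0
t=3: arr=3 -> substrate=4 bound=2 product=2
t=4: arr=3 -> substrate=7 bound=2 product=2
t=5: arr=2 -> substrate=9 bound=2 product=2
t=6: arr=1 -> substrate=8 bound=2 product=4
t=7: arr=0 -> substrate=8 bound=2 product=4
t=8: arr=0 -> substrate=8 bound=2 product=4
t=9: arr=0 -> substrate=6 bound=2 product=6
t=10: arr=3 -> substrate=9 bound=2 product=6
t=11: arr=1 -> substrate=10 bound=2 product=6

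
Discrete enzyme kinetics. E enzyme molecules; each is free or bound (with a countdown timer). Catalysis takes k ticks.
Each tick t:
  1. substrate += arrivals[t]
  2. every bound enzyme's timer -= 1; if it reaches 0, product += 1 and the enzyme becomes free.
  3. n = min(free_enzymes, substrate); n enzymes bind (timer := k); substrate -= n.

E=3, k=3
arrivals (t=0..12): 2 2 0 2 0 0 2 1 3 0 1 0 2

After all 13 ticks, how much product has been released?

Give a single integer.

Answer: 11

Derivation:
t=0: arr=2 -> substrate=0 bound=2 product=0
t=1: arr=2 -> substrate=1 bound=3 product=0
t=2: arr=0 -> substrate=1 bound=3 product=0
t=3: arr=2 -> substrate=1 bound=3 product=2
t=4: arr=0 -> substrate=0 bound=3 product=3
t=5: arr=0 -> substrate=0 bound=3 product=3
t=6: arr=2 -> substrate=0 bound=3 product=5
t=7: arr=1 -> substrate=0 bound=3 product=6
t=8: arr=3 -> substrate=3 bound=3 product=6
t=9: arr=0 -> substrate=1 bound=3 product=8
t=10: arr=1 -> substrate=1 bound=3 product=9
t=11: arr=0 -> substrate=1 bound=3 product=9
t=12: arr=2 -> substrate=1 bound=3 product=11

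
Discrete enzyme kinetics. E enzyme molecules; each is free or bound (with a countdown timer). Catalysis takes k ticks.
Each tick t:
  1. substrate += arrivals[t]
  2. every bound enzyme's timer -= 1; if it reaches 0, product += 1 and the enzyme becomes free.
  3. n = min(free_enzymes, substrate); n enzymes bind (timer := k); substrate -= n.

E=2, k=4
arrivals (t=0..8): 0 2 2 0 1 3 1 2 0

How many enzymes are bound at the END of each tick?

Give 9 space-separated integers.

Answer: 0 2 2 2 2 2 2 2 2

Derivation:
t=0: arr=0 -> substrate=0 bound=0 product=0
t=1: arr=2 -> substrate=0 bound=2 product=0
t=2: arr=2 -> substrate=2 bound=2 product=0
t=3: arr=0 -> substrate=2 bound=2 product=0
t=4: arr=1 -> substrate=3 bound=2 product=0
t=5: arr=3 -> substrate=4 bound=2 product=2
t=6: arr=1 -> substrate=5 bound=2 product=2
t=7: arr=2 -> substrate=7 bound=2 product=2
t=8: arr=0 -> substrate=7 bound=2 product=2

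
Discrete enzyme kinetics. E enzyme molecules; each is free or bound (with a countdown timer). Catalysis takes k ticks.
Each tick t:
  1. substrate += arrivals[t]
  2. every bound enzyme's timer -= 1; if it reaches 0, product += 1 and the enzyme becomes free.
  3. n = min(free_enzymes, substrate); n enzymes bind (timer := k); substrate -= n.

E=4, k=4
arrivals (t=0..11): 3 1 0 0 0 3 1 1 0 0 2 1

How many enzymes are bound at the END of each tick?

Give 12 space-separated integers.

t=0: arr=3 -> substrate=0 bound=3 product=0
t=1: arr=1 -> substrate=0 bound=4 product=0
t=2: arr=0 -> substrate=0 bound=4 product=0
t=3: arr=0 -> substrate=0 bound=4 product=0
t=4: arr=0 -> substrate=0 bound=1 product=3
t=5: arr=3 -> substrate=0 bound=3 product=4
t=6: arr=1 -> substrate=0 bound=4 product=4
t=7: arr=1 -> substrate=1 bound=4 product=4
t=8: arr=0 -> substrate=1 bound=4 product=4
t=9: arr=0 -> substrate=0 bound=2 product=7
t=10: arr=2 -> substrate=0 bound=3 product=8
t=11: arr=1 -> substrate=0 bound=4 product=8

Answer: 3 4 4 4 1 3 4 4 4 2 3 4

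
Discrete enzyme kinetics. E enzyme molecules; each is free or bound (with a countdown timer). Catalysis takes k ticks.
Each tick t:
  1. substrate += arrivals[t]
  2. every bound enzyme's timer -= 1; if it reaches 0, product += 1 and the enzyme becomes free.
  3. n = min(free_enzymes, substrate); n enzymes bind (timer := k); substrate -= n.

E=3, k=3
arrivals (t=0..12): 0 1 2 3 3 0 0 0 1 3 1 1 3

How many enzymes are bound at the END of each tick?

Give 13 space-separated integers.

t=0: arr=0 -> substrate=0 bound=0 product=0
t=1: arr=1 -> substrate=0 bound=1 product=0
t=2: arr=2 -> substrate=0 bound=3 product=0
t=3: arr=3 -> substrate=3 bound=3 product=0
t=4: arr=3 -> substrate=5 bound=3 product=1
t=5: arr=0 -> substrate=3 bound=3 product=3
t=6: arr=0 -> substrate=3 bound=3 product=3
t=7: arr=0 -> substrate=2 bound=3 product=4
t=8: arr=1 -> substrate=1 bound=3 product=6
t=9: arr=3 -> substrate=4 bound=3 product=6
t=10: arr=1 -> substrate=4 bound=3 product=7
t=11: arr=1 -> substrate=3 bound=3 product=9
t=12: arr=3 -> substrate=6 bound=3 product=9

Answer: 0 1 3 3 3 3 3 3 3 3 3 3 3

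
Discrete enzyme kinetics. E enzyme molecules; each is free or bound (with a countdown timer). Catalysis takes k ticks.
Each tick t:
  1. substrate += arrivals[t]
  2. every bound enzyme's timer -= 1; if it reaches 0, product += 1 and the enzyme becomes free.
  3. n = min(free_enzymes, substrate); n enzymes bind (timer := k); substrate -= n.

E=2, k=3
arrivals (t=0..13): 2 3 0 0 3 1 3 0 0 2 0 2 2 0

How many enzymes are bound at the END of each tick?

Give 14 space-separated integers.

Answer: 2 2 2 2 2 2 2 2 2 2 2 2 2 2

Derivation:
t=0: arr=2 -> substrate=0 bound=2 product=0
t=1: arr=3 -> substrate=3 bound=2 product=0
t=2: arr=0 -> substrate=3 bound=2 product=0
t=3: arr=0 -> substrate=1 bound=2 product=2
t=4: arr=3 -> substrate=4 bound=2 product=2
t=5: arr=1 -> substrate=5 bound=2 product=2
t=6: arr=3 -> substrate=6 bound=2 product=4
t=7: arr=0 -> substrate=6 bound=2 product=4
t=8: arr=0 -> substrate=6 bound=2 product=4
t=9: arr=2 -> substrate=6 bound=2 product=6
t=10: arr=0 -> substrate=6 bound=2 product=6
t=11: arr=2 -> substrate=8 bound=2 product=6
t=12: arr=2 -> substrate=8 bound=2 product=8
t=13: arr=0 -> substrate=8 bound=2 product=8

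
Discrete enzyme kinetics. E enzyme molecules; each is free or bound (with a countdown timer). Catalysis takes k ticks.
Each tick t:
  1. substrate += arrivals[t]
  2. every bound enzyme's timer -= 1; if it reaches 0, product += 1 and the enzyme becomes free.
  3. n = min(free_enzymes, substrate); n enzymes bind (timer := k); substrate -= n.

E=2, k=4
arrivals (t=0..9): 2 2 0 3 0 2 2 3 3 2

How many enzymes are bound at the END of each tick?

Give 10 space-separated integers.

Answer: 2 2 2 2 2 2 2 2 2 2

Derivation:
t=0: arr=2 -> substrate=0 bound=2 product=0
t=1: arr=2 -> substrate=2 bound=2 product=0
t=2: arr=0 -> substrate=2 bound=2 product=0
t=3: arr=3 -> substrate=5 bound=2 product=0
t=4: arr=0 -> substrate=3 bound=2 product=2
t=5: arr=2 -> substrate=5 bound=2 product=2
t=6: arr=2 -> substrate=7 bound=2 product=2
t=7: arr=3 -> substrate=10 bound=2 product=2
t=8: arr=3 -> substrate=11 bound=2 product=4
t=9: arr=2 -> substrate=13 bound=2 product=4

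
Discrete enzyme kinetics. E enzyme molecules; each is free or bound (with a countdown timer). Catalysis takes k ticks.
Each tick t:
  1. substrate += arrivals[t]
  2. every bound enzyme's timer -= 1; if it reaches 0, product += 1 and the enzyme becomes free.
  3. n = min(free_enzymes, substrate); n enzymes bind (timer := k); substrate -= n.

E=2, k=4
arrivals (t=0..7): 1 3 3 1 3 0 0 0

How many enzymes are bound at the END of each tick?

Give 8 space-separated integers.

t=0: arr=1 -> substrate=0 bound=1 product=0
t=1: arr=3 -> substrate=2 bound=2 product=0
t=2: arr=3 -> substrate=5 bound=2 product=0
t=3: arr=1 -> substrate=6 bound=2 product=0
t=4: arr=3 -> substrate=8 bound=2 product=1
t=5: arr=0 -> substrate=7 bound=2 product=2
t=6: arr=0 -> substrate=7 bound=2 product=2
t=7: arr=0 -> substrate=7 bound=2 product=2

Answer: 1 2 2 2 2 2 2 2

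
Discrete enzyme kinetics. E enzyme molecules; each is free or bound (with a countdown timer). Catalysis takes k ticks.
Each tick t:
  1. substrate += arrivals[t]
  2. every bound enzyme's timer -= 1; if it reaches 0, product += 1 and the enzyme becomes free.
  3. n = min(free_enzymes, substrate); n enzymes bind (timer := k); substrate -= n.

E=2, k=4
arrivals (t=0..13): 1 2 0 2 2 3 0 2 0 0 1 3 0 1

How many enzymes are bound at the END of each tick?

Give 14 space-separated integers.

t=0: arr=1 -> substrate=0 bound=1 product=0
t=1: arr=2 -> substrate=1 bound=2 product=0
t=2: arr=0 -> substrate=1 bound=2 product=0
t=3: arr=2 -> substrate=3 bound=2 product=0
t=4: arr=2 -> substrate=4 bound=2 product=1
t=5: arr=3 -> substrate=6 bound=2 product=2
t=6: arr=0 -> substrate=6 bound=2 product=2
t=7: arr=2 -> substrate=8 bound=2 product=2
t=8: arr=0 -> substrate=7 bound=2 product=3
t=9: arr=0 -> substrate=6 bound=2 product=4
t=10: arr=1 -> substrate=7 bound=2 product=4
t=11: arr=3 -> substrate=10 bound=2 product=4
t=12: arr=0 -> substrate=9 bound=2 product=5
t=13: arr=1 -> substrate=9 bound=2 product=6

Answer: 1 2 2 2 2 2 2 2 2 2 2 2 2 2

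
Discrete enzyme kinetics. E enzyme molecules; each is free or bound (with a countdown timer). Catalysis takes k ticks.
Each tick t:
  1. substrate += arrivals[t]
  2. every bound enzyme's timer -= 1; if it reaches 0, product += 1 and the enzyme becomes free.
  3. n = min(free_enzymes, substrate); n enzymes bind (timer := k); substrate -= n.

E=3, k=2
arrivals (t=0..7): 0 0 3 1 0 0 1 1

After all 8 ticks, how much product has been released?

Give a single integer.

Answer: 4

Derivation:
t=0: arr=0 -> substrate=0 bound=0 product=0
t=1: arr=0 -> substrate=0 bound=0 product=0
t=2: arr=3 -> substrate=0 bound=3 product=0
t=3: arr=1 -> substrate=1 bound=3 product=0
t=4: arr=0 -> substrate=0 bound=1 product=3
t=5: arr=0 -> substrate=0 bound=1 product=3
t=6: arr=1 -> substrate=0 bound=1 product=4
t=7: arr=1 -> substrate=0 bound=2 product=4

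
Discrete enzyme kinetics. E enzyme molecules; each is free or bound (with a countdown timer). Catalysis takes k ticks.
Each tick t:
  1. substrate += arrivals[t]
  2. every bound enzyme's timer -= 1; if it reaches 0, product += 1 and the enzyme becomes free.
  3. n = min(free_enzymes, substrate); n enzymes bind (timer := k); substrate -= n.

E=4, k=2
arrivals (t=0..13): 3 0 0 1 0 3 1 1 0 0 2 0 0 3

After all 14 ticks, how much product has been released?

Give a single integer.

t=0: arr=3 -> substrate=0 bound=3 product=0
t=1: arr=0 -> substrate=0 bound=3 product=0
t=2: arr=0 -> substrate=0 bound=0 product=3
t=3: arr=1 -> substrate=0 bound=1 product=3
t=4: arr=0 -> substrate=0 bound=1 product=3
t=5: arr=3 -> substrate=0 bound=3 product=4
t=6: arr=1 -> substrate=0 bound=4 product=4
t=7: arr=1 -> substrate=0 bound=2 product=7
t=8: arr=0 -> substrate=0 bound=1 product=8
t=9: arr=0 -> substrate=0 bound=0 product=9
t=10: arr=2 -> substrate=0 bound=2 product=9
t=11: arr=0 -> substrate=0 bound=2 product=9
t=12: arr=0 -> substrate=0 bound=0 product=11
t=13: arr=3 -> substrate=0 bound=3 product=11

Answer: 11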